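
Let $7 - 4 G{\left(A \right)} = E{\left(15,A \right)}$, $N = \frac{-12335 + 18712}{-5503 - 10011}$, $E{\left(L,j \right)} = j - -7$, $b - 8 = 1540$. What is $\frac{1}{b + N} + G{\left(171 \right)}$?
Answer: $- \frac{4105527389}{96037180} \approx -42.749$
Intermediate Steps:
$b = 1548$ ($b = 8 + 1540 = 1548$)
$E{\left(L,j \right)} = 7 + j$ ($E{\left(L,j \right)} = j + 7 = 7 + j$)
$N = - \frac{6377}{15514}$ ($N = \frac{6377}{-15514} = 6377 \left(- \frac{1}{15514}\right) = - \frac{6377}{15514} \approx -0.41105$)
$G{\left(A \right)} = - \frac{A}{4}$ ($G{\left(A \right)} = \frac{7}{4} - \frac{7 + A}{4} = \frac{7}{4} - \left(\frac{7}{4} + \frac{A}{4}\right) = - \frac{A}{4}$)
$\frac{1}{b + N} + G{\left(171 \right)} = \frac{1}{1548 - \frac{6377}{15514}} - \frac{171}{4} = \frac{1}{\frac{24009295}{15514}} - \frac{171}{4} = \frac{15514}{24009295} - \frac{171}{4} = - \frac{4105527389}{96037180}$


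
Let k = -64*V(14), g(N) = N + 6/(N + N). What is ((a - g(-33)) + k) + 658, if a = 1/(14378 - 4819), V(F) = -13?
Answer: 14559227/9559 ≈ 1523.1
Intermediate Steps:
a = 1/9559 ≈ 0.00010461
g(N) = N + 3/N (g(N) = N + 6/(2*N) = N + (1/(2*N))*6 = N + 3/N)
k = 832 (k = -64*(-13) = 832)
((a - g(-33)) + k) + 658 = ((1/9559 - (-33 + 3/(-33))) + 832) + 658 = ((1/9559 - (-33 + 3*(-1/33))) + 832) + 658 = ((1/9559 - (-33 - 1/11)) + 832) + 658 = ((1/9559 - 1*(-364/11)) + 832) + 658 = ((1/9559 + 364/11) + 832) + 658 = (316317/9559 + 832) + 658 = 8269405/9559 + 658 = 14559227/9559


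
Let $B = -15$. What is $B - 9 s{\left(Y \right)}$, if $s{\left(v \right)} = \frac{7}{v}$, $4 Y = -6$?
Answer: $27$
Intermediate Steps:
$Y = - \frac{3}{2}$ ($Y = \frac{1}{4} \left(-6\right) = - \frac{3}{2} \approx -1.5$)
$B - 9 s{\left(Y \right)} = -15 - 9 \frac{7}{- \frac{3}{2}} = -15 - 9 \cdot 7 \left(- \frac{2}{3}\right) = -15 - -42 = -15 + 42 = 27$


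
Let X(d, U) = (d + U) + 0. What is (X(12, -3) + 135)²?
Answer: 20736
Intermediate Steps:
X(d, U) = U + d (X(d, U) = (U + d) + 0 = U + d)
(X(12, -3) + 135)² = ((-3 + 12) + 135)² = (9 + 135)² = 144² = 20736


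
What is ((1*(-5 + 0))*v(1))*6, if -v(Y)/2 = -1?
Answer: -60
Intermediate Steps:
v(Y) = 2 (v(Y) = -2*(-1) = 2)
((1*(-5 + 0))*v(1))*6 = ((1*(-5 + 0))*2)*6 = ((1*(-5))*2)*6 = -5*2*6 = -10*6 = -60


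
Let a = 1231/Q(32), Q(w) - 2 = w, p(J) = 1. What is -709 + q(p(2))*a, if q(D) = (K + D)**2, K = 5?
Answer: 10105/17 ≈ 594.41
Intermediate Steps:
Q(w) = 2 + w
q(D) = (5 + D)**2
a = 1231/34 (a = 1231/(2 + 32) = 1231/34 ≈ 36.206)
-709 + q(p(2))*a = -709 + (5 + 1)**2*(1231/34) = -709 + 6**2*(1231/34) = -709 + 36*(1231/34) = -709 + 22158/17 = 10105/17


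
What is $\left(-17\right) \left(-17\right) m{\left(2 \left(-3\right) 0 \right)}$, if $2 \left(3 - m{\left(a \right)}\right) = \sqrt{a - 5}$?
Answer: $867 - \frac{289 i \sqrt{5}}{2} \approx 867.0 - 323.11 i$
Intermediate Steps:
$m{\left(a \right)} = 3 - \frac{\sqrt{-5 + a}}{2}$ ($m{\left(a \right)} = 3 - \frac{\sqrt{a - 5}}{2} = 3 - \frac{\sqrt{-5 + a}}{2}$)
$\left(-17\right) \left(-17\right) m{\left(2 \left(-3\right) 0 \right)} = \left(-17\right) \left(-17\right) \left(3 - \frac{\sqrt{-5 + 2 \left(-3\right) 0}}{2}\right) = 289 \left(3 - \frac{\sqrt{-5 - 0}}{2}\right) = 289 \left(3 - \frac{\sqrt{-5 + 0}}{2}\right) = 289 \left(3 - \frac{\sqrt{-5}}{2}\right) = 289 \left(3 - \frac{i \sqrt{5}}{2}\right) = 867 - \frac{289 i \sqrt{5}}{2}$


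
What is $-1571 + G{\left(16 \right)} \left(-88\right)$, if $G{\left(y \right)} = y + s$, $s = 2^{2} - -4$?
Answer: $-3683$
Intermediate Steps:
$s = 8$ ($s = 4 + 4 = 8$)
$G{\left(y \right)} = 8 + y$ ($G{\left(y \right)} = y + 8 = 8 + y$)
$-1571 + G{\left(16 \right)} \left(-88\right) = -1571 + \left(8 + 16\right) \left(-88\right) = -1571 + 24 \left(-88\right) = -1571 - 2112 = -3683$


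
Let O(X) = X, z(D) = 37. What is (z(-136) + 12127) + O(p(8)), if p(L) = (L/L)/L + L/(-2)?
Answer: 97281/8 ≈ 12160.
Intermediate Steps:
p(L) = 1/L - L/2 (p(L) = 1/L + L*(-½) = 1/L - L/2)
(z(-136) + 12127) + O(p(8)) = (37 + 12127) + (1/8 - ½*8) = 12164 + (⅛ - 4) = 12164 - 31/8 = 97281/8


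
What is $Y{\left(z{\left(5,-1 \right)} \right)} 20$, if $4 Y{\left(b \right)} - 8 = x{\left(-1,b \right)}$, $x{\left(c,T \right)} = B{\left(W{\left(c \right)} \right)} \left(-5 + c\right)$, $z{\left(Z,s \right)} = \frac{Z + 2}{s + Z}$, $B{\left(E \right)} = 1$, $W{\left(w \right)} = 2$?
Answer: $10$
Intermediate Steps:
$z{\left(Z,s \right)} = \frac{2 + Z}{Z + s}$
$x{\left(c,T \right)} = -5 + c$ ($x{\left(c,T \right)} = 1 \left(-5 + c\right) = -5 + c$)
$Y{\left(b \right)} = \frac{1}{2}$ ($Y{\left(b \right)} = 2 + \frac{-5 - 1}{4} = 2 + \frac{1}{4} \left(-6\right) = 2 - \frac{3}{2} = \frac{1}{2}$)
$Y{\left(z{\left(5,-1 \right)} \right)} 20 = \frac{1}{2} \cdot 20 = 10$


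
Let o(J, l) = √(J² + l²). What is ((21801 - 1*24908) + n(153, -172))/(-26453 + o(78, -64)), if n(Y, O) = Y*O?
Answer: 778326619/699751029 + 58846*√2545/699751029 ≈ 1.1165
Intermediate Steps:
n(Y, O) = O*Y
((21801 - 1*24908) + n(153, -172))/(-26453 + o(78, -64)) = ((21801 - 1*24908) - 172*153)/(-26453 + √(78² + (-64)²)) = ((21801 - 24908) - 26316)/(-26453 + √(6084 + 4096)) = (-3107 - 26316)/(-26453 + √10180) = -29423/(-26453 + 2*√2545)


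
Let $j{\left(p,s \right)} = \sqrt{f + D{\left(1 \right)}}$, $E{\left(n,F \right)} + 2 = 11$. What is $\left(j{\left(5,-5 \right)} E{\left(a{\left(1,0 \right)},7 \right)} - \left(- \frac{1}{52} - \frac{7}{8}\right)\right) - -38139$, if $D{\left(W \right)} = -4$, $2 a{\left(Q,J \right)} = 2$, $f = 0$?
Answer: $\frac{3966549}{104} + 18 i \approx 38140.0 + 18.0 i$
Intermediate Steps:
$a{\left(Q,J \right)} = 1$ ($a{\left(Q,J \right)} = \frac{1}{2} \cdot 2 = 1$)
$E{\left(n,F \right)} = 9$ ($E{\left(n,F \right)} = -2 + 11 = 9$)
$j{\left(p,s \right)} = 2 i$ ($j{\left(p,s \right)} = \sqrt{0 - 4} = \sqrt{-4} = 2 i$)
$\left(j{\left(5,-5 \right)} E{\left(a{\left(1,0 \right)},7 \right)} - \left(- \frac{1}{52} - \frac{7}{8}\right)\right) - -38139 = \left(2 i 9 - \left(- \frac{1}{52} - \frac{7}{8}\right)\right) - -38139 = \left(18 i - - \frac{93}{104}\right) + 38139 = \left(18 i + \left(\frac{1}{52} + \frac{7}{8}\right)\right) + 38139 = \left(18 i + \frac{93}{104}\right) + 38139 = \left(\frac{93}{104} + 18 i\right) + 38139 = \frac{3966549}{104} + 18 i$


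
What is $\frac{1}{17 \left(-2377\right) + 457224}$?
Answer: $\frac{1}{416815} \approx 2.3991 \cdot 10^{-6}$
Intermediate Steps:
$\frac{1}{17 \left(-2377\right) + 457224} = \frac{1}{-40409 + 457224} = \frac{1}{416815}$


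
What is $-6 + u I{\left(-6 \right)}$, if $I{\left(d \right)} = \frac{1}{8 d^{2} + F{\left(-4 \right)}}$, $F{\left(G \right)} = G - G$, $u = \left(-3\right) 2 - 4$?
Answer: $- \frac{869}{144} \approx -6.0347$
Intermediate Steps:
$u = -10$ ($u = -6 - 4 = -10$)
$F{\left(G \right)} = 0$
$I{\left(d \right)} = \frac{1}{8 d^{2}}$ ($I{\left(d \right)} = \frac{1}{8 d^{2} + 0} = \frac{1}{8 d^{2}}$)
$-6 + u I{\left(-6 \right)} = -6 - 10 \frac{1}{8 \cdot 36} = -6 - 10 \cdot \frac{1}{8} \cdot \frac{1}{36} = -6 - \frac{5}{144} = - \frac{869}{144}$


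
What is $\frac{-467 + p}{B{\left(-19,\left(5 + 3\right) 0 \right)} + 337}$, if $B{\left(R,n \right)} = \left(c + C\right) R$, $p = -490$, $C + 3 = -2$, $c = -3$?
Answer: $- \frac{319}{163} \approx -1.9571$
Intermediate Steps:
$C = -5$ ($C = -3 - 2 = -5$)
$B{\left(R,n \right)} = - 8 R$ ($B{\left(R,n \right)} = \left(-3 - 5\right) R = - 8 R$)
$\frac{-467 + p}{B{\left(-19,\left(5 + 3\right) 0 \right)} + 337} = \frac{-467 - 490}{\left(-8\right) \left(-19\right) + 337} = - \frac{957}{152 + 337} = - \frac{957}{489} = \left(-957\right) \frac{1}{489} = - \frac{319}{163}$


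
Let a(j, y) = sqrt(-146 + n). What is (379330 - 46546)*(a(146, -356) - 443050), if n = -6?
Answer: -147439951200 + 665568*I*sqrt(38) ≈ -1.4744e+11 + 4.1028e+6*I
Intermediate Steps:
a(j, y) = 2*I*sqrt(38) (a(j, y) = sqrt(-146 - 6) = sqrt(-152) = 2*I*sqrt(38))
(379330 - 46546)*(a(146, -356) - 443050) = (379330 - 46546)*(2*I*sqrt(38) - 443050) = 332784*(-443050 + 2*I*sqrt(38)) = -147439951200 + 665568*I*sqrt(38)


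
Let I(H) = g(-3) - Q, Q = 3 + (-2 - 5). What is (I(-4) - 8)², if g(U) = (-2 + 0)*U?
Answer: 4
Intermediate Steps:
Q = -4 (Q = 3 - 7 = -4)
g(U) = -2*U
I(H) = 10 (I(H) = -2*(-3) - 1*(-4) = 6 + 4 = 10)
(I(-4) - 8)² = (10 - 8)² = 2² = 4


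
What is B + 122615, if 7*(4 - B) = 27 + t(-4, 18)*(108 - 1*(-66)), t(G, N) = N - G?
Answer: 854478/7 ≈ 1.2207e+5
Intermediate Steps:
B = -3827/7 (B = 4 - (27 + (18 - 1*(-4))*(108 - 1*(-66)))/7 = 4 - (27 + (18 + 4)*(108 + 66))/7 = 4 - (27 + 22*174)/7 = 4 - (27 + 3828)/7 = 4 - ⅐*3855 = 4 - 3855/7 = -3827/7 ≈ -546.71)
B + 122615 = -3827/7 + 122615 = 854478/7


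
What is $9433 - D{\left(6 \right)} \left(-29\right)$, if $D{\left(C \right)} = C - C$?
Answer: $9433$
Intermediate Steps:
$D{\left(C \right)} = 0$
$9433 - D{\left(6 \right)} \left(-29\right) = 9433 - 0 \left(-29\right) = 9433 - 0 = 9433 + 0 = 9433$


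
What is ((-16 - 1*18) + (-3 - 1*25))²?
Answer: 3844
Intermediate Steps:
((-16 - 1*18) + (-3 - 1*25))² = ((-16 - 18) + (-3 - 25))² = (-34 - 28)² = (-62)² = 3844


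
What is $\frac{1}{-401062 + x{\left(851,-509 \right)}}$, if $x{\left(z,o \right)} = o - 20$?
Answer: $- \frac{1}{401591} \approx -2.4901 \cdot 10^{-6}$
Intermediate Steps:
$x{\left(z,o \right)} = -20 + o$
$\frac{1}{-401062 + x{\left(851,-509 \right)}} = \frac{1}{-401062 - 529} = \frac{1}{-401591} = - \frac{1}{401591}$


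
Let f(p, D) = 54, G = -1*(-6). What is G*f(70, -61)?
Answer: 324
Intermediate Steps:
G = 6
G*f(70, -61) = 6*54 = 324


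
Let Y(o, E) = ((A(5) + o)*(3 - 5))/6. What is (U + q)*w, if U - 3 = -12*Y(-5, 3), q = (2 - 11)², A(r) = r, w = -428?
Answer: -35952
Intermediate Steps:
q = 81 (q = (-9)² = 81)
Y(o, E) = -5/3 - o/3 (Y(o, E) = ((5 + o)*(3 - 5))/6 = ((5 + o)*(-2))*(⅙) = (-10 - 2*o)*(⅙) = -5/3 - o/3)
U = 3 (U = 3 - 12*(-5/3 - ⅓*(-5)) = 3 - 12*(-5/3 + 5/3) = 3 - 12*0 = 3 + 0 = 3)
(U + q)*w = (3 + 81)*(-428) = 84*(-428) = -35952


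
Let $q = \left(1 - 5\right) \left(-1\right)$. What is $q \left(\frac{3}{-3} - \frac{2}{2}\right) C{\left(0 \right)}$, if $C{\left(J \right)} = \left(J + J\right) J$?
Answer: $0$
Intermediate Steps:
$C{\left(J \right)} = 2 J^{2}$ ($C{\left(J \right)} = 2 J J = 2 J^{2}$)
$q = 4$ ($q = \left(-4\right) \left(-1\right) = 4$)
$q \left(\frac{3}{-3} - \frac{2}{2}\right) C{\left(0 \right)} = 4 \left(\frac{3}{-3} - \frac{2}{2}\right) 2 \cdot 0^{2} = 4 \left(3 \left(- \frac{1}{3}\right) - 1\right) 2 \cdot 0 = 4 \left(-1 - 1\right) 0 = 4 \left(-2\right) 0 = \left(-8\right) 0 = 0$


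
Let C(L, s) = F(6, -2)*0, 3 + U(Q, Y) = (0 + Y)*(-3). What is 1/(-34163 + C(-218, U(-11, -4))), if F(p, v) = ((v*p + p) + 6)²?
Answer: -1/34163 ≈ -2.9271e-5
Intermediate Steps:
F(p, v) = (6 + p + p*v)² (F(p, v) = ((p*v + p) + 6)² = ((p + p*v) + 6)² = (6 + p + p*v)²)
U(Q, Y) = -3 - 3*Y (U(Q, Y) = -3 + (0 + Y)*(-3) = -3 + Y*(-3) = -3 - 3*Y)
C(L, s) = 0 (C(L, s) = (6 + 6 + 6*(-2))²*0 = (6 + 6 - 12)²*0 = 0²*0 = 0*0 = 0)
1/(-34163 + C(-218, U(-11, -4))) = 1/(-34163 + 0) = 1/(-34163) = -1/34163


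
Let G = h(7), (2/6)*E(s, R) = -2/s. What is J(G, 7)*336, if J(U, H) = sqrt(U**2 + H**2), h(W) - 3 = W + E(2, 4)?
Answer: 2352*sqrt(2) ≈ 3326.2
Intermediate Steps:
E(s, R) = -6/s (E(s, R) = 3*(-2/s) = -6/s)
h(W) = W (h(W) = 3 + (W - 6/2) = 3 + (W - 6*1/2) = 3 + (W - 3) = 3 + (-3 + W) = W)
G = 7
J(U, H) = sqrt(H**2 + U**2)
J(G, 7)*336 = sqrt(7**2 + 7**2)*336 = sqrt(49 + 49)*336 = sqrt(98)*336 = (7*sqrt(2))*336 = 2352*sqrt(2)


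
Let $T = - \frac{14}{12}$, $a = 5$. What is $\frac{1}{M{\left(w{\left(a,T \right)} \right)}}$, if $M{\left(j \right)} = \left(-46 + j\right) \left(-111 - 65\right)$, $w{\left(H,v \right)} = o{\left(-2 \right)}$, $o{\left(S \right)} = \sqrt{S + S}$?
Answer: $\frac{23}{186560} + \frac{i}{186560} \approx 0.00012328 + 5.3602 \cdot 10^{-6} i$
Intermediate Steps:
$T = - \frac{7}{6}$ ($T = \left(-14\right) \frac{1}{12} = - \frac{7}{6} \approx -1.1667$)
$o{\left(S \right)} = \sqrt{2} \sqrt{S}$ ($o{\left(S \right)} = \sqrt{2 S} = \sqrt{2} \sqrt{S}$)
$w{\left(H,v \right)} = 2 i$ ($w{\left(H,v \right)} = \sqrt{2} \sqrt{-2} = \sqrt{2} i \sqrt{2} = 2 i$)
$M{\left(j \right)} = 8096 - 176 j$ ($M{\left(j \right)} = \left(-46 + j\right) \left(-176\right) = 8096 - 176 j$)
$\frac{1}{M{\left(w{\left(a,T \right)} \right)}} = \frac{1}{8096 - 176 \cdot 2 i} = \frac{1}{8096 - 352 i} = \frac{8096 + 352 i}{65669120}$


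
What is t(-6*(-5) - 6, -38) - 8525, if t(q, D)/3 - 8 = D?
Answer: -8615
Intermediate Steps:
t(q, D) = 24 + 3*D
t(-6*(-5) - 6, -38) - 8525 = (24 + 3*(-38)) - 8525 = (24 - 114) - 8525 = -90 - 8525 = -8615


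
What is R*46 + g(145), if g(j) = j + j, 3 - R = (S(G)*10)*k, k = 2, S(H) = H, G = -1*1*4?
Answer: 4108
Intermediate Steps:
G = -4 (G = -1*4 = -4)
R = 83 (R = 3 - (-4*10)*2 = 3 - (-40)*2 = 3 - 1*(-80) = 3 + 80 = 83)
g(j) = 2*j
R*46 + g(145) = 83*46 + 2*145 = 3818 + 290 = 4108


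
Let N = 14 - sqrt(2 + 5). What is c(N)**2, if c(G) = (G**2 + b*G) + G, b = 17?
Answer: 221837 - 41860*sqrt(7) ≈ 1.1109e+5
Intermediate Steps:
N = 14 - sqrt(7) ≈ 11.354
c(G) = G**2 + 18*G (c(G) = (G**2 + 17*G) + G = G**2 + 18*G)
c(N)**2 = ((14 - sqrt(7))*(18 + (14 - sqrt(7))))**2 = ((14 - sqrt(7))*(32 - sqrt(7)))**2 = (14 - sqrt(7))**2*(32 - sqrt(7))**2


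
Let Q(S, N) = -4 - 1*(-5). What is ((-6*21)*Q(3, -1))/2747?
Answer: -126/2747 ≈ -0.045868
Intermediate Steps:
Q(S, N) = 1 (Q(S, N) = -4 + 5 = 1)
((-6*21)*Q(3, -1))/2747 = (-6*21*1)/2747 = -126*1*(1/2747) = -126*1/2747 = -126/2747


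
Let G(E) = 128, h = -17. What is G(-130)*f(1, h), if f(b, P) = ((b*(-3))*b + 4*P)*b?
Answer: -9088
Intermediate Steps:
f(b, P) = b*(-3*b**2 + 4*P) (f(b, P) = ((-3*b)*b + 4*P)*b = (-3*b**2 + 4*P)*b = b*(-3*b**2 + 4*P))
G(-130)*f(1, h) = 128*(1*(-3*1**2 + 4*(-17))) = 128*(1*(-3*1 - 68)) = 128*(1*(-3 - 68)) = 128*(1*(-71)) = 128*(-71) = -9088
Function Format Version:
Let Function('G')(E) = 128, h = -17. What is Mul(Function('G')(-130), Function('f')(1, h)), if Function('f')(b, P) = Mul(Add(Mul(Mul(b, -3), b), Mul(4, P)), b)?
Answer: -9088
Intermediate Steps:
Function('f')(b, P) = Mul(b, Add(Mul(-3, Pow(b, 2)), Mul(4, P))) (Function('f')(b, P) = Mul(Add(Mul(Mul(-3, b), b), Mul(4, P)), b) = Mul(Add(Mul(-3, Pow(b, 2)), Mul(4, P)), b) = Mul(b, Add(Mul(-3, Pow(b, 2)), Mul(4, P))))
Mul(Function('G')(-130), Function('f')(1, h)) = Mul(128, Mul(1, Add(Mul(-3, Pow(1, 2)), Mul(4, -17)))) = Mul(128, Mul(1, Add(Mul(-3, 1), -68))) = Mul(128, Mul(1, Add(-3, -68))) = Mul(128, Mul(1, -71)) = Mul(128, -71) = -9088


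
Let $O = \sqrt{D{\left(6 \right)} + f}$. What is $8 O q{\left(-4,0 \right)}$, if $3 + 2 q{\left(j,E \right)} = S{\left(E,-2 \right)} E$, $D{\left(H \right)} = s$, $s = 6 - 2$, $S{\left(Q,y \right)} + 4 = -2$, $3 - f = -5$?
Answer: $- 24 \sqrt{3} \approx -41.569$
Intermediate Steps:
$f = 8$ ($f = 3 - -5 = 3 + 5 = 8$)
$S{\left(Q,y \right)} = -6$ ($S{\left(Q,y \right)} = -4 - 2 = -6$)
$s = 4$
$D{\left(H \right)} = 4$
$q{\left(j,E \right)} = - \frac{3}{2} - 3 E$ ($q{\left(j,E \right)} = - \frac{3}{2} + \frac{\left(-6\right) E}{2} = - \frac{3}{2} - 3 E$)
$O = 2 \sqrt{3}$ ($O = \sqrt{4 + 8} = \sqrt{12} = 2 \sqrt{3} \approx 3.4641$)
$8 O q{\left(-4,0 \right)} = 8 \cdot 2 \sqrt{3} \left(- \frac{3}{2} - 0\right) = 16 \sqrt{3} \left(- \frac{3}{2} + 0\right) = 16 \sqrt{3} \left(- \frac{3}{2}\right) = - 24 \sqrt{3}$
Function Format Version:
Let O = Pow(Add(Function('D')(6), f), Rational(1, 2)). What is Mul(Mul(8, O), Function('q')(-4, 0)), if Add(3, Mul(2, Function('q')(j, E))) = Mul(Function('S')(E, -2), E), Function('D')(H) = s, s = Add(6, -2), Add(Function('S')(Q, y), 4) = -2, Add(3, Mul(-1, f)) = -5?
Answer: Mul(-24, Pow(3, Rational(1, 2))) ≈ -41.569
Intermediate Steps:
f = 8 (f = Add(3, Mul(-1, -5)) = Add(3, 5) = 8)
Function('S')(Q, y) = -6 (Function('S')(Q, y) = Add(-4, -2) = -6)
s = 4
Function('D')(H) = 4
Function('q')(j, E) = Add(Rational(-3, 2), Mul(-3, E)) (Function('q')(j, E) = Add(Rational(-3, 2), Mul(Rational(1, 2), Mul(-6, E))) = Add(Rational(-3, 2), Mul(-3, E)))
O = Mul(2, Pow(3, Rational(1, 2))) (O = Pow(Add(4, 8), Rational(1, 2)) = Pow(12, Rational(1, 2)) = Mul(2, Pow(3, Rational(1, 2))) ≈ 3.4641)
Mul(Mul(8, O), Function('q')(-4, 0)) = Mul(Mul(8, Mul(2, Pow(3, Rational(1, 2)))), Add(Rational(-3, 2), Mul(-3, 0))) = Mul(Mul(16, Pow(3, Rational(1, 2))), Add(Rational(-3, 2), 0)) = Mul(Mul(16, Pow(3, Rational(1, 2))), Rational(-3, 2)) = Mul(-24, Pow(3, Rational(1, 2)))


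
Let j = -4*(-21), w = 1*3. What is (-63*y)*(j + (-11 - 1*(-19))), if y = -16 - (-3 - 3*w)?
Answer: 23184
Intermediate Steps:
w = 3
y = -4 (y = -16 - (-3 - 3*3) = -16 - (-3 - 9) = -16 - 1*(-12) = -16 + 12 = -4)
j = 84
(-63*y)*(j + (-11 - 1*(-19))) = (-63*(-4))*(84 + (-11 - 1*(-19))) = 252*(84 + (-11 + 19)) = 252*(84 + 8) = 252*92 = 23184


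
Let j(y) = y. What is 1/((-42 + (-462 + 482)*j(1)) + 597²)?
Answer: 1/356387 ≈ 2.8059e-6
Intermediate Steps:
1/((-42 + (-462 + 482)*j(1)) + 597²) = 1/((-42 + (-462 + 482)*1) + 597²) = 1/((-42 + 20*1) + 356409) = 1/((-42 + 20) + 356409) = 1/(-22 + 356409) = 1/356387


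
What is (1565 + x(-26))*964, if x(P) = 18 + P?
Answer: 1500948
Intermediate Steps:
(1565 + x(-26))*964 = (1565 + (18 - 26))*964 = (1565 - 8)*964 = 1557*964 = 1500948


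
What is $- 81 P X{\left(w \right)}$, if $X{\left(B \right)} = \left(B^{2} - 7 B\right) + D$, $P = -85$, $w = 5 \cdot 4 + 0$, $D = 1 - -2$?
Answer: $1810755$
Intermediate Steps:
$D = 3$ ($D = 1 + 2 = 3$)
$w = 20$ ($w = 20 + 0 = 20$)
$X{\left(B \right)} = 3 + B^{2} - 7 B$ ($X{\left(B \right)} = \left(B^{2} - 7 B\right) + 3 = 3 + B^{2} - 7 B$)
$- 81 P X{\left(w \right)} = \left(-81\right) \left(-85\right) \left(3 + 20^{2} - 140\right) = 6885 \left(3 + 400 - 140\right) = 6885 \cdot 263 = 1810755$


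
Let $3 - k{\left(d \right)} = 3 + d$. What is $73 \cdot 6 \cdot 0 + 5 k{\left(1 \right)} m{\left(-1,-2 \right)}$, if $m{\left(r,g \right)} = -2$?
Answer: $10$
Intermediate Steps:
$k{\left(d \right)} = - d$ ($k{\left(d \right)} = 3 - \left(3 + d\right) = - d$)
$73 \cdot 6 \cdot 0 + 5 k{\left(1 \right)} m{\left(-1,-2 \right)} = 73 \cdot 6 \cdot 0 + 5 \left(\left(-1\right) 1\right) \left(-2\right) = 73 \cdot 0 + 5 \left(-1\right) \left(-2\right) = 0 - -10 = 0 + 10 = 10$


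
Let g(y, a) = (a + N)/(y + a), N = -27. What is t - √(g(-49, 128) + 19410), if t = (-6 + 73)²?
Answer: 4489 - √121145789/79 ≈ 4349.7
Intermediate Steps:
g(y, a) = (-27 + a)/(a + y) (g(y, a) = (a - 27)/(y + a) = (-27 + a)/(a + y))
t = 4489 (t = 67² = 4489)
t - √(g(-49, 128) + 19410) = 4489 - √((-27 + 128)/(128 - 49) + 19410) = 4489 - √(101/79 + 19410) = 4489 - √(1533491/79) = 4489 - √121145789/79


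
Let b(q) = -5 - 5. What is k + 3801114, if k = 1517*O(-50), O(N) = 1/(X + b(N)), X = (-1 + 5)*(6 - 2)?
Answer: 22808201/6 ≈ 3.8014e+6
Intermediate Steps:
b(q) = -10
X = 16 (X = 4*4 = 16)
O(N) = ⅙ (O(N) = 1/(16 - 10) = 1/6 = ⅙)
k = 1517/6 (k = 1517*(⅙) = 1517/6 ≈ 252.83)
k + 3801114 = 1517/6 + 3801114 = 22808201/6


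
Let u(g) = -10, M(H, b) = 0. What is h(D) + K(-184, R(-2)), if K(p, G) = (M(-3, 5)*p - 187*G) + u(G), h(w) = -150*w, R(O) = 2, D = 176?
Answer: -26784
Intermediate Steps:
K(p, G) = -10 - 187*G (K(p, G) = (0*p - 187*G) - 10 = (0 - 187*G) - 10 = -187*G - 10 = -10 - 187*G)
h(D) + K(-184, R(-2)) = -150*176 + (-10 - 187*2) = -26400 + (-10 - 374) = -26400 - 384 = -26784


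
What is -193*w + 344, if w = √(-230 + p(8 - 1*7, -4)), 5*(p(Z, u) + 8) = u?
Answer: 344 - 193*I*√5970/5 ≈ 344.0 - 2982.5*I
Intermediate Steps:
p(Z, u) = -8 + u/5
w = I*√5970/5 (w = √(-230 + (-8 + (⅕)*(-4))) = √(-230 + (-8 - ⅘)) = √(-230 - 44/5) = √(-1194/5) = I*√5970/5 ≈ 15.453*I)
-193*w + 344 = -193*I*√5970/5 + 344 = 344 - 193*I*√5970/5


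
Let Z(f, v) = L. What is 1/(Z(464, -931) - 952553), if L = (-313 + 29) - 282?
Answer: -1/953119 ≈ -1.0492e-6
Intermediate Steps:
L = -566 (L = -284 - 282 = -566)
Z(f, v) = -566
1/(Z(464, -931) - 952553) = 1/(-566 - 952553) = 1/(-953119) = -1/953119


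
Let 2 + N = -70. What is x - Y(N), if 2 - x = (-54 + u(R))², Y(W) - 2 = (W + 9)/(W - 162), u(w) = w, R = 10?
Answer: -50343/26 ≈ -1936.3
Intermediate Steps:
N = -72 (N = -2 - 70 = -72)
Y(W) = 2 + (9 + W)/(-162 + W) (Y(W) = 2 + (W + 9)/(W - 162) = 2 + (9 + W)/(-162 + W))
x = -1934 (x = 2 - (-54 + 10)² = 2 - 1*(-44)² = 2 - 1*1936 = 2 - 1936 = -1934)
x - Y(N) = -1934 - 3*(-105 - 72)/(-162 - 72) = -1934 - 3*(-177)/(-234) = -1934 - 3*(-1)*(-177)/234 = -1934 - 1*59/26 = -1934 - 59/26 = -50343/26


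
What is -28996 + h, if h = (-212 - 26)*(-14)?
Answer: -25664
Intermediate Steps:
h = 3332 (h = -238*(-14) = 3332)
-28996 + h = -28996 + 3332 = -25664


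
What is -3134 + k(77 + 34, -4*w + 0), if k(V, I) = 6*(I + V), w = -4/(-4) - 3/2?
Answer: -2456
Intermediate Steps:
w = -1/2 (w = -4*(-1/4) - 3*1/2 = 1 - 3/2 = -1/2 ≈ -0.50000)
k(V, I) = 6*I + 6*V
-3134 + k(77 + 34, -4*w + 0) = -3134 + (6*(-4*(-1/2) + 0) + 6*(77 + 34)) = -3134 + (6*(2 + 0) + 6*111) = -3134 + (6*2 + 666) = -3134 + (12 + 666) = -3134 + 678 = -2456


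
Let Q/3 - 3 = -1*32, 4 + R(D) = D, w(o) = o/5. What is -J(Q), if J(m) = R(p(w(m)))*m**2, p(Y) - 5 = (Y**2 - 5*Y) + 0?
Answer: -73941561/25 ≈ -2.9577e+6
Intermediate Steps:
w(o) = o/5 (w(o) = o*(1/5) = o/5)
p(Y) = 5 + Y**2 - 5*Y (p(Y) = 5 + ((Y**2 - 5*Y) + 0) = 5 + (Y**2 - 5*Y) = 5 + Y**2 - 5*Y)
R(D) = -4 + D
Q = -87 (Q = 9 + 3*(-1*32) = 9 + 3*(-32) = 9 - 96 = -87)
J(m) = m**2*(1 - m + m**2/25) (J(m) = (-4 + (5 + (m/5)**2 - m))*m**2 = (-4 + (5 + m**2/25 - m))*m**2 = (-4 + (5 - m + m**2/25))*m**2 = (1 - m + m**2/25)*m**2 = m**2*(1 - m + m**2/25))
-J(Q) = -(-87)**2*(1 - 1*(-87) + (1/25)*(-87)**2) = -7569*(1 + 87 + (1/25)*7569) = -7569*(1 + 87 + 7569/25) = -7569*9769/25 = -1*73941561/25 = -73941561/25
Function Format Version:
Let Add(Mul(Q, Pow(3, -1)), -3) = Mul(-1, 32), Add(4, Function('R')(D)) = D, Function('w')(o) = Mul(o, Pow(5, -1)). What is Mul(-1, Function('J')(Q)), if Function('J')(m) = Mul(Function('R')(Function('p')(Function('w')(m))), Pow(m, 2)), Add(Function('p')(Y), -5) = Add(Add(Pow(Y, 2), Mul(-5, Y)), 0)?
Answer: Rational(-73941561, 25) ≈ -2.9577e+6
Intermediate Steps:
Function('w')(o) = Mul(Rational(1, 5), o) (Function('w')(o) = Mul(o, Rational(1, 5)) = Mul(Rational(1, 5), o))
Function('p')(Y) = Add(5, Pow(Y, 2), Mul(-5, Y)) (Function('p')(Y) = Add(5, Add(Add(Pow(Y, 2), Mul(-5, Y)), 0)) = Add(5, Add(Pow(Y, 2), Mul(-5, Y))) = Add(5, Pow(Y, 2), Mul(-5, Y)))
Function('R')(D) = Add(-4, D)
Q = -87 (Q = Add(9, Mul(3, Mul(-1, 32))) = Add(9, Mul(3, -32)) = Add(9, -96) = -87)
Function('J')(m) = Mul(Pow(m, 2), Add(1, Mul(-1, m), Mul(Rational(1, 25), Pow(m, 2)))) (Function('J')(m) = Mul(Add(-4, Add(5, Pow(Mul(Rational(1, 5), m), 2), Mul(-5, Mul(Rational(1, 5), m)))), Pow(m, 2)) = Mul(Add(-4, Add(5, Mul(Rational(1, 25), Pow(m, 2)), Mul(-1, m))), Pow(m, 2)) = Mul(Add(-4, Add(5, Mul(-1, m), Mul(Rational(1, 25), Pow(m, 2)))), Pow(m, 2)) = Mul(Add(1, Mul(-1, m), Mul(Rational(1, 25), Pow(m, 2))), Pow(m, 2)) = Mul(Pow(m, 2), Add(1, Mul(-1, m), Mul(Rational(1, 25), Pow(m, 2)))))
Mul(-1, Function('J')(Q)) = Mul(-1, Mul(Pow(-87, 2), Add(1, Mul(-1, -87), Mul(Rational(1, 25), Pow(-87, 2))))) = Mul(-1, Mul(7569, Add(1, 87, Mul(Rational(1, 25), 7569)))) = Mul(-1, Mul(7569, Add(1, 87, Rational(7569, 25)))) = Mul(-1, Mul(7569, Rational(9769, 25))) = Mul(-1, Rational(73941561, 25)) = Rational(-73941561, 25)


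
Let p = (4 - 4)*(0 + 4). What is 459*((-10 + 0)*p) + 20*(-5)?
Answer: -100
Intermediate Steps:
p = 0 (p = 0*4 = 0)
459*((-10 + 0)*p) + 20*(-5) = 459*((-10 + 0)*0) + 20*(-5) = 459*(-10*0) - 100 = 459*0 - 100 = 0 - 100 = -100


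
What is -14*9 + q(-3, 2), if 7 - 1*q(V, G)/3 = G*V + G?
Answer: -93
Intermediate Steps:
q(V, G) = 21 - 3*G - 3*G*V (q(V, G) = 21 - 3*(G*V + G) = 21 - 3*(G + G*V) = 21 + (-3*G - 3*G*V) = 21 - 3*G - 3*G*V)
-14*9 + q(-3, 2) = -14*9 + (21 - 3*2 - 3*2*(-3)) = -126 + (21 - 6 + 18) = -126 + 33 = -93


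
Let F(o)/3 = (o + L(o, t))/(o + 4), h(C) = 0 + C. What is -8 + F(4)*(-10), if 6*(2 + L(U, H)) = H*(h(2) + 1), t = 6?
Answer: -107/4 ≈ -26.750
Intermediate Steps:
h(C) = C
L(U, H) = -2 + H/2 (L(U, H) = -2 + (H*(2 + 1))/6 = -2 + (H*3)/6 = -2 + (3*H)/6 = -2 + H/2)
F(o) = 3*(1 + o)/(4 + o) (F(o) = 3*((o + (-2 + (½)*6))/(o + 4)) = 3*((o + (-2 + 3))/(4 + o)) = 3*((o + 1)/(4 + o)) = 3*((1 + o)/(4 + o)) = 3*(1 + o)/(4 + o))
-8 + F(4)*(-10) = -8 + (3*(1 + 4)/(4 + 4))*(-10) = -8 + (3*5/8)*(-10) = -8 + (3*(⅛)*5)*(-10) = -8 + (15/8)*(-10) = -8 - 75/4 = -107/4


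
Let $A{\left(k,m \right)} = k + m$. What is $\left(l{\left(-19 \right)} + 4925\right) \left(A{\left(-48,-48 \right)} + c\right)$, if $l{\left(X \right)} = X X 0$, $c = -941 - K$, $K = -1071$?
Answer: $167450$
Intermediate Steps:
$c = 130$ ($c = -941 - -1071 = -941 + 1071 = 130$)
$l{\left(X \right)} = 0$ ($l{\left(X \right)} = X^{2} \cdot 0 = 0$)
$\left(l{\left(-19 \right)} + 4925\right) \left(A{\left(-48,-48 \right)} + c\right) = \left(0 + 4925\right) \left(\left(-48 - 48\right) + 130\right) = 4925 \left(-96 + 130\right) = 4925 \cdot 34 = 167450$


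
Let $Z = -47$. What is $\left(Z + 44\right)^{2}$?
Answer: $9$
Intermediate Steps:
$\left(Z + 44\right)^{2} = \left(-47 + 44\right)^{2} = \left(-3\right)^{2} = 9$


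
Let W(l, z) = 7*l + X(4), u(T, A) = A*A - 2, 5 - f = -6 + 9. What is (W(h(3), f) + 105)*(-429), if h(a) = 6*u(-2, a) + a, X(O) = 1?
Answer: -180609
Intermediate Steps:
f = 2 (f = 5 - (-6 + 9) = 5 - 1*3 = 5 - 3 = 2)
u(T, A) = -2 + A² (u(T, A) = A² - 2 = -2 + A²)
h(a) = -12 + a + 6*a² (h(a) = 6*(-2 + a²) + a = (-12 + 6*a²) + a = -12 + a + 6*a²)
W(l, z) = 1 + 7*l (W(l, z) = 7*l + 1 = 1 + 7*l)
(W(h(3), f) + 105)*(-429) = ((1 + 7*(-12 + 3 + 6*3²)) + 105)*(-429) = ((1 + 7*(-12 + 3 + 6*9)) + 105)*(-429) = ((1 + 7*(-12 + 3 + 54)) + 105)*(-429) = ((1 + 7*45) + 105)*(-429) = ((1 + 315) + 105)*(-429) = (316 + 105)*(-429) = 421*(-429) = -180609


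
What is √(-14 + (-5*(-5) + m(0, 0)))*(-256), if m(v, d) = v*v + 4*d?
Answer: -256*√11 ≈ -849.06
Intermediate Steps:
m(v, d) = v² + 4*d
√(-14 + (-5*(-5) + m(0, 0)))*(-256) = √(-14 + (-5*(-5) + (0² + 4*0)))*(-256) = √(-14 + (25 + (0 + 0)))*(-256) = √(-14 + (25 + 0))*(-256) = √(-14 + 25)*(-256) = √11*(-256) = -256*√11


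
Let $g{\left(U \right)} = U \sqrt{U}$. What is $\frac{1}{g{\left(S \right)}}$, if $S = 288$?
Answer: $\frac{\sqrt{2}}{6912} \approx 0.0002046$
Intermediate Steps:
$g{\left(U \right)} = U^{\frac{3}{2}}$
$\frac{1}{g{\left(S \right)}} = \frac{1}{288^{\frac{3}{2}}} = \frac{1}{3456 \sqrt{2}} = \frac{\sqrt{2}}{6912}$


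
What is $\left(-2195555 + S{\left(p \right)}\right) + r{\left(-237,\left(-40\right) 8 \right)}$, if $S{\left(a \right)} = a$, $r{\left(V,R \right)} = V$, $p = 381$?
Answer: $-2195411$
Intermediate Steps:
$\left(-2195555 + S{\left(p \right)}\right) + r{\left(-237,\left(-40\right) 8 \right)} = \left(-2195555 + 381\right) - 237 = -2195174 - 237 = -2195411$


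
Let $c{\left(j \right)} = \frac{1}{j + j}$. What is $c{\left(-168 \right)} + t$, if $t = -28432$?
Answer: $- \frac{9553153}{336} \approx -28432.0$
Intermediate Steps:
$c{\left(j \right)} = \frac{1}{2 j}$
$c{\left(-168 \right)} + t = \frac{1}{2 \left(-168\right)} - 28432 = \frac{1}{2} \left(- \frac{1}{168}\right) - 28432 = - \frac{1}{336} - 28432 = - \frac{9553153}{336}$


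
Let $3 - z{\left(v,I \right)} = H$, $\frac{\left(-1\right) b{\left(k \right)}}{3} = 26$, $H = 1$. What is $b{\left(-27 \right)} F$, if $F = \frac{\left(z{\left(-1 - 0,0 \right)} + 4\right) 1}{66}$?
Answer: $- \frac{78}{11} \approx -7.0909$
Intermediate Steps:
$b{\left(k \right)} = -78$ ($b{\left(k \right)} = \left(-3\right) 26 = -78$)
$z{\left(v,I \right)} = 2$ ($z{\left(v,I \right)} = 3 - 1 = 2$)
$F = \frac{1}{11}$ ($F = \frac{\left(2 + 4\right) 1}{66} = 6 \cdot 1 \cdot \frac{1}{66} = 6 \cdot \frac{1}{66} = \frac{1}{11} \approx 0.090909$)
$b{\left(-27 \right)} F = \left(-78\right) \frac{1}{11} = - \frac{78}{11}$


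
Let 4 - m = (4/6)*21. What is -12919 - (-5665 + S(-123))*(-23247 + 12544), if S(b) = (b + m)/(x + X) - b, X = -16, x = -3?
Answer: -59254024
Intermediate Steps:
m = -10 (m = 4 - 4/6*21 = 4 - 4*(1/6)*21 = 4 - 2*21/3 = 4 - 1*14 = 4 - 14 = -10)
S(b) = 10/19 - 20*b/19 (S(b) = (b - 10)/(-3 - 16) - b = (-10 + b)/(-19) - b = (-10 + b)*(-1/19) - b = (10/19 - b/19) - b = 10/19 - 20*b/19)
-12919 - (-5665 + S(-123))*(-23247 + 12544) = -12919 - (-5665 + (10/19 - 20/19*(-123)))*(-23247 + 12544) = -12919 - (-5665 + (10/19 + 2460/19))*(-10703) = -12919 - (-5665 + 130)*(-10703) = -12919 - (-5535)*(-10703) = -12919 - 1*59241105 = -12919 - 59241105 = -59254024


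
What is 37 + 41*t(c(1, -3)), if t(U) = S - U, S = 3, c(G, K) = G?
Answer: 119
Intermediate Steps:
t(U) = 3 - U
37 + 41*t(c(1, -3)) = 37 + 41*(3 - 1*1) = 37 + 41*(3 - 1) = 37 + 41*2 = 37 + 82 = 119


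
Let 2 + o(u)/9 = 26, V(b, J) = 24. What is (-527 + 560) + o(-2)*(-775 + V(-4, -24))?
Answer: -162183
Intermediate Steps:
o(u) = 216 (o(u) = -18 + 9*26 = -18 + 234 = 216)
(-527 + 560) + o(-2)*(-775 + V(-4, -24)) = (-527 + 560) + 216*(-775 + 24) = 33 + 216*(-751) = 33 - 162216 = -162183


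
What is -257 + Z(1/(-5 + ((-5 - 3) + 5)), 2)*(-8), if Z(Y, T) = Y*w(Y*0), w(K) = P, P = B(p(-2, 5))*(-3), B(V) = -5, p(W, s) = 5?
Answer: -242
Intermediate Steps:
P = 15 (P = -5*(-3) = 15)
w(K) = 15
Z(Y, T) = 15*Y (Z(Y, T) = Y*15 = 15*Y)
-257 + Z(1/(-5 + ((-5 - 3) + 5)), 2)*(-8) = -257 + (15/(-5 + ((-5 - 3) + 5)))*(-8) = -257 + (15/(-5 + (-8 + 5)))*(-8) = -257 + (15/(-5 - 3))*(-8) = -257 + (15/(-8))*(-8) = -257 + (15*(-⅛))*(-8) = -257 - 15/8*(-8) = -257 + 15 = -242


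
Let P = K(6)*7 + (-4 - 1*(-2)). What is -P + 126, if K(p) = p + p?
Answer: 44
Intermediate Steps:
K(p) = 2*p
P = 82 (P = (2*6)*7 + (-4 - 1*(-2)) = 12*7 + (-4 + 2) = 84 - 2 = 82)
-P + 126 = -1*82 + 126 = -82 + 126 = 44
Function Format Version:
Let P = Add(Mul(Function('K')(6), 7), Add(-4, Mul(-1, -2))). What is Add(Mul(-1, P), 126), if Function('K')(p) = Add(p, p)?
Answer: 44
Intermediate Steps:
Function('K')(p) = Mul(2, p)
P = 82 (P = Add(Mul(Mul(2, 6), 7), Add(-4, Mul(-1, -2))) = Add(Mul(12, 7), Add(-4, 2)) = Add(84, -2) = 82)
Add(Mul(-1, P), 126) = Add(Mul(-1, 82), 126) = Add(-82, 126) = 44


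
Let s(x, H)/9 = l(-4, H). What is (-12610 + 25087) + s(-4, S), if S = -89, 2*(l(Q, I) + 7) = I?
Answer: 24027/2 ≈ 12014.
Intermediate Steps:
l(Q, I) = -7 + I/2
s(x, H) = -63 + 9*H/2 (s(x, H) = 9*(-7 + H/2) = -63 + 9*H/2)
(-12610 + 25087) + s(-4, S) = (-12610 + 25087) + (-63 + (9/2)*(-89)) = 12477 + (-63 - 801/2) = 12477 - 927/2 = 24027/2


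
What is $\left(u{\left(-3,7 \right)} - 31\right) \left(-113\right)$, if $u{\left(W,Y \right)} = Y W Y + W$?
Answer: $20453$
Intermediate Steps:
$u{\left(W,Y \right)} = W + W Y^{2}$ ($u{\left(W,Y \right)} = W Y Y + W = W Y^{2} + W = W + W Y^{2}$)
$\left(u{\left(-3,7 \right)} - 31\right) \left(-113\right) = \left(- 3 \left(1 + 7^{2}\right) - 31\right) \left(-113\right) = \left(- 3 \left(1 + 49\right) - 31\right) \left(-113\right) = \left(\left(-3\right) 50 - 31\right) \left(-113\right) = \left(-150 - 31\right) \left(-113\right) = \left(-181\right) \left(-113\right) = 20453$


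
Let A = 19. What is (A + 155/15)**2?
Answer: 7744/9 ≈ 860.44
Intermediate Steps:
(A + 155/15)**2 = (19 + 155/15)**2 = (19 + 155*(1/15))**2 = (19 + 31/3)**2 = (88/3)**2 = 7744/9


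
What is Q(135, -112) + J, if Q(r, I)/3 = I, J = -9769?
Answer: -10105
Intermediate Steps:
Q(r, I) = 3*I
Q(135, -112) + J = 3*(-112) - 9769 = -336 - 9769 = -10105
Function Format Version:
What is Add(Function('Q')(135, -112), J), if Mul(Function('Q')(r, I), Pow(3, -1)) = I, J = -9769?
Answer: -10105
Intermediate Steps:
Function('Q')(r, I) = Mul(3, I)
Add(Function('Q')(135, -112), J) = Add(Mul(3, -112), -9769) = Add(-336, -9769) = -10105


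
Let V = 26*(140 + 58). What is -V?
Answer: -5148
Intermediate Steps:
V = 5148 (V = 26*198 = 5148)
-V = -1*5148 = -5148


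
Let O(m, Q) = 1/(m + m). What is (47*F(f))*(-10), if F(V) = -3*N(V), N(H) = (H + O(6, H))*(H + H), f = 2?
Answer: 11750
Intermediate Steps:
O(m, Q) = 1/(2*m)
N(H) = 2*H*(1/12 + H) (N(H) = (H + (1/2)/6)*(H + H) = (H + (1/2)*(1/6))*(2*H) = (H + 1/12)*(2*H) = (1/12 + H)*(2*H) = 2*H*(1/12 + H))
F(V) = -V*(1 + 12*V)/2
(47*F(f))*(-10) = (47*(-1/2*2*(1 + 12*2)))*(-10) = (47*(-1/2*2*(1 + 24)))*(-10) = (47*(-1/2*2*25))*(-10) = (47*(-25))*(-10) = -1175*(-10) = 11750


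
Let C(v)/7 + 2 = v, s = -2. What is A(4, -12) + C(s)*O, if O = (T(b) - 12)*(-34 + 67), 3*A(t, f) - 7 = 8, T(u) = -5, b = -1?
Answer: 15713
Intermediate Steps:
A(t, f) = 5 (A(t, f) = 7/3 + (⅓)*8 = 7/3 + 8/3 = 5)
C(v) = -14 + 7*v
O = -561 (O = (-5 - 12)*(-34 + 67) = -17*33 = -561)
A(4, -12) + C(s)*O = 5 + (-14 + 7*(-2))*(-561) = 5 + (-14 - 14)*(-561) = 5 - 28*(-561) = 5 + 15708 = 15713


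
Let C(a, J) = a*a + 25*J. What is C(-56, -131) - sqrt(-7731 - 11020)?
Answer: -139 - I*sqrt(18751) ≈ -139.0 - 136.93*I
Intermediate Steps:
C(a, J) = a**2 + 25*J
C(-56, -131) - sqrt(-7731 - 11020) = ((-56)**2 + 25*(-131)) - sqrt(-7731 - 11020) = (3136 - 3275) - sqrt(-18751) = -139 - I*sqrt(18751)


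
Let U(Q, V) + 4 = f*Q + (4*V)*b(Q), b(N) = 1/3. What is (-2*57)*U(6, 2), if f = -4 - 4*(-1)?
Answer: 152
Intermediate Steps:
b(N) = 1/3
f = 0 (f = -4 + 4 = 0)
U(Q, V) = -4 + 4*V/3 (U(Q, V) = -4 + (0*Q + (4*V)*(1/3)) = -4 + (0 + 4*V/3) = -4 + 4*V/3)
(-2*57)*U(6, 2) = (-2*57)*(-4 + (4/3)*2) = -114*(-4 + 8/3) = -114*(-4/3) = 152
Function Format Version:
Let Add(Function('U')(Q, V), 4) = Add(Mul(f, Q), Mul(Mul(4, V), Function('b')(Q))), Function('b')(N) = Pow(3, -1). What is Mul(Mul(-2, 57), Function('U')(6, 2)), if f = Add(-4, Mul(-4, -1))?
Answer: 152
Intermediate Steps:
Function('b')(N) = Rational(1, 3)
f = 0 (f = Add(-4, 4) = 0)
Function('U')(Q, V) = Add(-4, Mul(Rational(4, 3), V)) (Function('U')(Q, V) = Add(-4, Add(Mul(0, Q), Mul(Mul(4, V), Rational(1, 3)))) = Add(-4, Add(0, Mul(Rational(4, 3), V))) = Add(-4, Mul(Rational(4, 3), V)))
Mul(Mul(-2, 57), Function('U')(6, 2)) = Mul(Mul(-2, 57), Add(-4, Mul(Rational(4, 3), 2))) = Mul(-114, Add(-4, Rational(8, 3))) = Mul(-114, Rational(-4, 3)) = 152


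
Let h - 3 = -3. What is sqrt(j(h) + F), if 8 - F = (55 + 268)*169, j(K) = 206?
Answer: I*sqrt(54373) ≈ 233.18*I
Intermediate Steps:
h = 0 (h = 3 - 3 = 0)
F = -54579 (F = 8 - (55 + 268)*169 = 8 - 323*169 = 8 - 1*54587 = 8 - 54587 = -54579)
sqrt(j(h) + F) = sqrt(206 - 54579) = sqrt(-54373) = I*sqrt(54373)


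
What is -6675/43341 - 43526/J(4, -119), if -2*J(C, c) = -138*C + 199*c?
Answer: -1311558669/350094151 ≈ -3.7463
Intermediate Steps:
J(C, c) = 69*C - 199*c/2 (J(C, c) = -(-138*C + 199*c)/2 = 69*C - 199*c/2)
-6675/43341 - 43526/J(4, -119) = -6675/43341 - 43526/(69*4 - 199/2*(-119)) = -6675*1/43341 - 43526/(276 + 23681/2) = -2225/14447 - 43526/24233/2 = -2225/14447 - 43526*2/24233 = -2225/14447 - 87052/24233 = -1311558669/350094151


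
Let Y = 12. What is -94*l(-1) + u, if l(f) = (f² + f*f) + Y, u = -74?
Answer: -1390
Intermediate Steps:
l(f) = 12 + 2*f² (l(f) = (f² + f*f) + 12 = (f² + f²) + 12 = 2*f² + 12 = 12 + 2*f²)
-94*l(-1) + u = -94*(12 + 2*(-1)²) - 74 = -94*(12 + 2*1) - 74 = -94*(12 + 2) - 74 = -94*14 - 74 = -1316 - 74 = -1390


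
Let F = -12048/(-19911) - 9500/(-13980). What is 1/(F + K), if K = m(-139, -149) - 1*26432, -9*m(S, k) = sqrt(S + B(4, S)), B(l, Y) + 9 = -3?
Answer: -5119757772336948519/135318860780177095519432 + 21522761183169*I*sqrt(151)/135318860780177095519432 ≈ -3.7835e-5 + 1.9545e-9*I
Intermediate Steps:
F = 5959759/4639263 (F = -12048*(-1/19911) - 9500*(-1/13980) = 4016/6637 + 475/699 = 5959759/4639263 ≈ 1.2846)
B(l, Y) = -12 (B(l, Y) = -9 - 3 = -12)
m(S, k) = -sqrt(-12 + S)/9 (m(S, k) = -sqrt(S - 12)/9 = -sqrt(-12 + S)/9)
K = -26432 - I*sqrt(151)/9 (K = -sqrt(-12 - 139)/9 - 1*26432 = -I*sqrt(151)/9 - 26432 = -26432 - I*sqrt(151)/9 ≈ -26432.0 - 1.3654*I)
1/(F + K) = 1/(5959759/4639263 + (-26432 - I*sqrt(151)/9)) = 1/(-122619039857/4639263 - I*sqrt(151)/9)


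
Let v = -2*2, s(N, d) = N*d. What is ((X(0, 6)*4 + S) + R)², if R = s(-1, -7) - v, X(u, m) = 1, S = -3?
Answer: 144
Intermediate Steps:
v = -4
R = 11 (R = -1*(-7) - 1*(-4) = 7 + 4 = 11)
((X(0, 6)*4 + S) + R)² = ((1*4 - 3) + 11)² = ((4 - 3) + 11)² = (1 + 11)² = 12² = 144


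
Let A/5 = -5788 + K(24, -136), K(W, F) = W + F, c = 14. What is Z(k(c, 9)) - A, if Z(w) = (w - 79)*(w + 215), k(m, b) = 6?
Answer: 13367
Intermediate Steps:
K(W, F) = F + W
A = -29500 (A = 5*(-5788 + (-136 + 24)) = 5*(-5788 - 112) = 5*(-5900) = -29500)
Z(w) = (-79 + w)*(215 + w)
Z(k(c, 9)) - A = (-16985 + 6² + 136*6) - 1*(-29500) = (-16985 + 36 + 816) + 29500 = -16133 + 29500 = 13367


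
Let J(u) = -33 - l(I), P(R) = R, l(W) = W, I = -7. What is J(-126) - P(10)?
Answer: -36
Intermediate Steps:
J(u) = -26 (J(u) = -33 - 1*(-7) = -33 + 7 = -26)
J(-126) - P(10) = -26 - 1*10 = -26 - 10 = -36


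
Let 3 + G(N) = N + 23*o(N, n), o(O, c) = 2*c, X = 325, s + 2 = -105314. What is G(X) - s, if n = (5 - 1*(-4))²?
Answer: 109364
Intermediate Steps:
s = -105316 (s = -2 - 105314 = -105316)
n = 81 (n = (5 + 4)² = 9² = 81)
G(N) = 3723 + N (G(N) = -3 + (N + 23*(2*81)) = -3 + (N + 23*162) = -3 + (N + 3726) = -3 + (3726 + N) = 3723 + N)
G(X) - s = (3723 + 325) - 1*(-105316) = 4048 + 105316 = 109364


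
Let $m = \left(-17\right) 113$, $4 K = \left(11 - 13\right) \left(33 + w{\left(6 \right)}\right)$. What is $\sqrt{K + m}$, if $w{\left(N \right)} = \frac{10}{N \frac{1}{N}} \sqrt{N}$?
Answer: $\frac{\sqrt{-7750 - 20 \sqrt{6}}}{2} \approx 44.156 i$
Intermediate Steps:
$w{\left(N \right)} = 10 \sqrt{N}$ ($w{\left(N \right)} = \frac{10}{1} \sqrt{N} = 10 \cdot 1 \sqrt{N} = 10 \sqrt{N}$)
$K = - \frac{33}{2} - 5 \sqrt{6}$ ($K = \frac{\left(11 - 13\right) \left(33 + 10 \sqrt{6}\right)}{4} = \frac{\left(-2\right) \left(33 + 10 \sqrt{6}\right)}{4} = \frac{-66 - 20 \sqrt{6}}{4} = - \frac{33}{2} - 5 \sqrt{6} \approx -28.747$)
$m = -1921$
$\sqrt{K + m} = \sqrt{\left(- \frac{33}{2} - 5 \sqrt{6}\right) - 1921} = \sqrt{- \frac{3875}{2} - 5 \sqrt{6}}$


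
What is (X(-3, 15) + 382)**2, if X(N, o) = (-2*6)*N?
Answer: 174724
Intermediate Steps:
X(N, o) = -12*N
(X(-3, 15) + 382)**2 = (-12*(-3) + 382)**2 = (36 + 382)**2 = 418**2 = 174724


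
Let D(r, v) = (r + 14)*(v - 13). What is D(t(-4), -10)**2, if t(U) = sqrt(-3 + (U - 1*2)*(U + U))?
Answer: 127489 + 44436*sqrt(5) ≈ 2.2685e+5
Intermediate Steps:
t(U) = sqrt(-3 + 2*U*(-2 + U)) (t(U) = sqrt(-3 + (U - 2)*(2*U)) = sqrt(-3 + (-2 + U)*(2*U)) = sqrt(-3 + 2*U*(-2 + U)))
D(r, v) = (-13 + v)*(14 + r) (D(r, v) = (14 + r)*(-13 + v) = (-13 + v)*(14 + r))
D(t(-4), -10)**2 = (-182 - 13*sqrt(-3 - 4*(-4) + 2*(-4)**2) + 14*(-10) + sqrt(-3 - 4*(-4) + 2*(-4)**2)*(-10))**2 = (-182 - 13*sqrt(-3 + 16 + 2*16) - 140 + sqrt(-3 + 16 + 2*16)*(-10))**2 = (-182 - 13*sqrt(-3 + 16 + 32) - 140 + sqrt(-3 + 16 + 32)*(-10))**2 = (-182 - 39*sqrt(5) - 140 + sqrt(45)*(-10))**2 = (-182 - 39*sqrt(5) - 140 + (3*sqrt(5))*(-10))**2 = (-182 - 39*sqrt(5) - 140 - 30*sqrt(5))**2 = (-322 - 69*sqrt(5))**2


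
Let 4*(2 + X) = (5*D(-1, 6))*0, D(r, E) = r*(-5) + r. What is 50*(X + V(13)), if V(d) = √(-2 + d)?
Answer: -100 + 50*√11 ≈ 65.831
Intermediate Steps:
D(r, E) = -4*r (D(r, E) = -5*r + r = -4*r)
X = -2 (X = -2 + ((5*(-4*(-1)))*0)/4 = -2 + ((5*4)*0)/4 = -2 + (20*0)/4 = -2 + (¼)*0 = -2 + 0 = -2)
50*(X + V(13)) = 50*(-2 + √(-2 + 13)) = 50*(-2 + √11) = -100 + 50*√11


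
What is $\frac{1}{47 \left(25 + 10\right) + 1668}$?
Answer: $\frac{1}{3313} \approx 0.00030184$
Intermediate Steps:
$\frac{1}{47 \left(25 + 10\right) + 1668} = \frac{1}{47 \cdot 35 + 1668} = \frac{1}{1645 + 1668} = \frac{1}{3313}$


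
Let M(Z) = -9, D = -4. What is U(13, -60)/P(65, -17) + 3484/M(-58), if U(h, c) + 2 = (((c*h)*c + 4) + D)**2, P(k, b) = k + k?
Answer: 9855853531/585 ≈ 1.6848e+7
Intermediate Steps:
P(k, b) = 2*k
U(h, c) = -2 + c**4*h**2 (U(h, c) = -2 + (((c*h)*c + 4) - 4)**2 = -2 + ((h*c**2 + 4) - 4)**2 = -2 + ((4 + h*c**2) - 4)**2 = -2 + (h*c**2)**2 = -2 + c**4*h**2)
U(13, -60)/P(65, -17) + 3484/M(-58) = (-2 + (-60)**4*13**2)/((2*65)) + 3484/(-9) = (-2 + 12960000*169)/130 + 3484*(-1/9) = (-2 + 2190240000)*(1/130) - 3484/9 = 2190239998*(1/130) - 3484/9 = 1095119999/65 - 3484/9 = 9855853531/585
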